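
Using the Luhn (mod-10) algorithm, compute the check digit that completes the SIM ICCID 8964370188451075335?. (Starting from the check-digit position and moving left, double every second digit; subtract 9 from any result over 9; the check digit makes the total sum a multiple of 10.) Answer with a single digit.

3

Partial digits right→left: 5 3 3 5 7 0 1 5 4 8 8 1 0 7 3 4 6 9 8
Double every second digit counting from the check-digit position (so the 1st, 3rd, 5th, ... of the partial from the right).
  doubled (with −9 where >9): 1 6 5 2 8 7 0 6 3 7 → sum 45
  kept as-is: 3 5 0 5 8 1 7 4 9 → sum 42
Total = 45 + 42 = 87.
Check digit = (10 − (87 mod 10)) mod 10 = 3.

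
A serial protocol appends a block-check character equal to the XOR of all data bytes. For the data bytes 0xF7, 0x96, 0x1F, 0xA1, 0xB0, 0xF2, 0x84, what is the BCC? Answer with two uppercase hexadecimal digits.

19

XOR the bytes together:
  start with 0xF7
  0xF7 ⊕ 0x96 = 0x61
  0x61 ⊕ 0x1F = 0x7E
  0x7E ⊕ 0xA1 = 0xDF
  0xDF ⊕ 0xB0 = 0x6F
  0x6F ⊕ 0xF2 = 0x9D
  0x9D ⊕ 0x84 = 0x19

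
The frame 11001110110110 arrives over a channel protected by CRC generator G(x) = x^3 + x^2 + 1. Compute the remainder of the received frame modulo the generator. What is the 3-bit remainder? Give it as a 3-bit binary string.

Modulo-2 division of 11001110110110 by 1101:
  pos 0: 1100 XOR 1101 = 0001
  pos 3: 1111 XOR 1101 = 0010
  pos 5: 1001 XOR 1101 = 0100
  pos 6: 1001 XOR 1101 = 0100
  pos 7: 1000 XOR 1101 = 0101
  pos 8: 1011 XOR 1101 = 0110
  pos 9: 1101 XOR 1101 = 0000
Remainder = 000 (zero — the frame passes the CRC check).

000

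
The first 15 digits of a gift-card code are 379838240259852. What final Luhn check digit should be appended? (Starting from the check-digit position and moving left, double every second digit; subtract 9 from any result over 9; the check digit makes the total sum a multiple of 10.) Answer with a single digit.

Partial digits right→left: 2 5 8 9 5 2 0 4 2 8 3 8 9 7 3
Double every second digit counting from the check-digit position (so the 1st, 3rd, 5th, ... of the partial from the right).
  doubled (with −9 where >9): 4 7 1 0 4 6 9 6 → sum 37
  kept as-is: 5 9 2 4 8 8 7 → sum 43
Total = 37 + 43 = 80.
Check digit = (10 − (80 mod 10)) mod 10 = 0.

0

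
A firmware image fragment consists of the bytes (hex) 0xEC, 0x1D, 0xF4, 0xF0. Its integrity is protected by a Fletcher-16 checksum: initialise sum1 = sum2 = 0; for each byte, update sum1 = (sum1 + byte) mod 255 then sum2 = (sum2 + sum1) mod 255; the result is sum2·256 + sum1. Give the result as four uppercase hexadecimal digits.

E5EF

Running sums (mod 255):
  after byte 0 (0xEC): sum1=236, sum2=236
  after byte 1 (0x1D): sum1=10, sum2=246
  after byte 2 (0xF4): sum1=254, sum2=245
  after byte 3 (0xF0): sum1=239, sum2=229
Checksum = sum2·256 + sum1 = 229·256 + 239 = 58863 = 0xE5EF.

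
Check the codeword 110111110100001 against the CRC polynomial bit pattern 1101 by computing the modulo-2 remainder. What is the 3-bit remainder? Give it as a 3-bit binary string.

Modulo-2 division of 110111110100001 by 1101:
  pos 0: 1101 XOR 1101 = 0000
  pos 4: 1111 XOR 1101 = 0010
  pos 6: 1001 XOR 1101 = 0100
  pos 7: 1000 XOR 1101 = 0101
  pos 8: 1010 XOR 1101 = 0111
  pos 9: 1110 XOR 1101 = 0011
  pos 11: 1101 XOR 1101 = 0000
Remainder = 000 (zero — the frame passes the CRC check).

000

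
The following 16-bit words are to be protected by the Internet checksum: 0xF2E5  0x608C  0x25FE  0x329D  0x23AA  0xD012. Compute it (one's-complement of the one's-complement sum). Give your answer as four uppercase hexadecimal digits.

One's-complement addition (fold any carry out of bit 15 back into bit 0):
  0xF2E5 + 0x608C = 0x15371 → wrap carry → 0x5372
  0x5372 + 0x25FE = 0x07970
  0x7970 + 0x329D = 0x0AC0D
  0xAC0D + 0x23AA = 0x0CFB7
  0xCFB7 + 0xD012 = 0x19FC9 → wrap carry → 0x9FCA
One's-complement sum = 0x9FCA.
Checksum = ~0x9FCA & 0xFFFF = 0x6035.

6035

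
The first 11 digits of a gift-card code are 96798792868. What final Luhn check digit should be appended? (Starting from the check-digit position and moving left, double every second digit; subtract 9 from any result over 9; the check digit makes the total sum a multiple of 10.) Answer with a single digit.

6

Partial digits right→left: 8 6 8 2 9 7 8 9 7 6 9
Double every second digit counting from the check-digit position (so the 1st, 3rd, 5th, ... of the partial from the right).
  doubled (with −9 where >9): 7 7 9 7 5 9 → sum 44
  kept as-is: 6 2 7 9 6 → sum 30
Total = 44 + 30 = 74.
Check digit = (10 − (74 mod 10)) mod 10 = 6.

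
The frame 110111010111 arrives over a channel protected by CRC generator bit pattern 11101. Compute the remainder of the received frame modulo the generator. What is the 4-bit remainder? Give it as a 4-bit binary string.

0010

Modulo-2 division of 110111010111 by 11101:
  pos 0: 11011 XOR 11101 = 00110
  pos 2: 11010 XOR 11101 = 00111
  pos 4: 11110 XOR 11101 = 00011
  pos 7: 11111 XOR 11101 = 00010
Remainder = 0010 (nonzero — an error is detected).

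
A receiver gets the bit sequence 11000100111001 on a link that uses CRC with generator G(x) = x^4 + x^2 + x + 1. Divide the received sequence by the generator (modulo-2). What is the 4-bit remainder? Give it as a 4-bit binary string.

Modulo-2 division of 11000100111001 by 10111:
  pos 0: 11000 XOR 10111 = 01111
  pos 1: 11111 XOR 10111 = 01000
  pos 2: 10000 XOR 10111 = 00111
  pos 4: 11101 XOR 10111 = 01010
  pos 5: 10101 XOR 10111 = 00010
  pos 8: 10100 XOR 10111 = 00011
Remainder = 0111 (nonzero — an error is detected).

0111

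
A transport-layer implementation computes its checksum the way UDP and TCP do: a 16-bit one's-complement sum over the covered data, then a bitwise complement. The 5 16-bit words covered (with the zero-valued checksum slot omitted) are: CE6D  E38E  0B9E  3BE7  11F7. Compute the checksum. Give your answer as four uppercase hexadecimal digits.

F486

One's-complement addition (fold any carry out of bit 15 back into bit 0):
  0xCE6D + 0xE38E = 0x1B1FB → wrap carry → 0xB1FC
  0xB1FC + 0x0B9E = 0x0BD9A
  0xBD9A + 0x3BE7 = 0x0F981
  0xF981 + 0x11F7 = 0x10B78 → wrap carry → 0x0B79
One's-complement sum = 0x0B79.
Checksum = ~0x0B79 & 0xFFFF = 0xF486.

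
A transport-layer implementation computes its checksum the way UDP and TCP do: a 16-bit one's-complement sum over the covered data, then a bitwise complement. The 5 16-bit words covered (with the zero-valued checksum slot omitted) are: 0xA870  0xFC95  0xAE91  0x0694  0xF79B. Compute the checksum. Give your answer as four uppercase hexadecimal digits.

AE37

One's-complement addition (fold any carry out of bit 15 back into bit 0):
  0xA870 + 0xFC95 = 0x1A505 → wrap carry → 0xA506
  0xA506 + 0xAE91 = 0x15397 → wrap carry → 0x5398
  0x5398 + 0x0694 = 0x05A2C
  0x5A2C + 0xF79B = 0x151C7 → wrap carry → 0x51C8
One's-complement sum = 0x51C8.
Checksum = ~0x51C8 & 0xFFFF = 0xAE37.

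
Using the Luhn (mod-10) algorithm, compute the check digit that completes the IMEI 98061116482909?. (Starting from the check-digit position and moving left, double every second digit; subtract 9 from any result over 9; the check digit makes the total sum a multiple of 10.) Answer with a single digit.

3

Partial digits right→left: 9 0 9 2 8 4 6 1 1 1 6 0 8 9
Double every second digit counting from the check-digit position (so the 1st, 3rd, 5th, ... of the partial from the right).
  doubled (with −9 where >9): 9 9 7 3 2 3 7 → sum 40
  kept as-is: 0 2 4 1 1 0 9 → sum 17
Total = 40 + 17 = 57.
Check digit = (10 − (57 mod 10)) mod 10 = 3.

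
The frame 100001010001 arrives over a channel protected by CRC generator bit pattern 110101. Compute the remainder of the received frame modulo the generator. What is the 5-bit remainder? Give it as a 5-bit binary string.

Modulo-2 division of 100001010001 by 110101:
  pos 0: 100001 XOR 110101 = 010100
  pos 1: 101000 XOR 110101 = 011101
  pos 2: 111011 XOR 110101 = 001110
  pos 4: 111000 XOR 110101 = 001101
  pos 6: 110101 XOR 110101 = 000000
Remainder = 00000 (zero — the frame passes the CRC check).

00000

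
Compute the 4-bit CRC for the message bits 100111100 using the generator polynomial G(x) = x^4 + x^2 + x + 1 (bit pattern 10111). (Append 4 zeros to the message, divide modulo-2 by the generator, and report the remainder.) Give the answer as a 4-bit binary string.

Append 4 zeros: 1001111000000. Divide by 10111 (XOR where the leading bit is 1):
  pos 0: 10011 XOR 10111 = 00100
  pos 2: 10011 XOR 10111 = 00100
  pos 4: 10000 XOR 10111 = 00111
  pos 6: 11100 XOR 10111 = 01011
  pos 7: 10110 XOR 10111 = 00001
Remainder (last 4 bits) = 0010. This is the CRC / FCS.

0010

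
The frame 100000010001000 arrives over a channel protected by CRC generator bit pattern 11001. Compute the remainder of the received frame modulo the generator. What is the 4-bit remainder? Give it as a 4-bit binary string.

Modulo-2 division of 100000010001000 by 11001:
  pos 0: 10000 XOR 11001 = 01001
  pos 1: 10010 XOR 11001 = 01011
  pos 2: 10110 XOR 11001 = 01111
  pos 3: 11111 XOR 11001 = 00110
  pos 5: 11000 XOR 11001 = 00001
  pos 9: 10100 XOR 11001 = 01101
  pos 10: 11010 XOR 11001 = 00011
Remainder = 0011 (nonzero — an error is detected).

0011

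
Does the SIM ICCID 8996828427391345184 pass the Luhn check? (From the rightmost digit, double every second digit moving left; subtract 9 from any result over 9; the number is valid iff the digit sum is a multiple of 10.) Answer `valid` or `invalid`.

valid

From the right, keep odd positions and double even positions (subtract 9 from any doubled value over 9):
  doubled (positions 2,4,...): 7 1 6 9 5 8 4 3 9 → sum 52
  kept (positions 1,3,...): 4 1 4 1 3 2 8 8 9 8 → sum 48
Total = 100.
100 mod 10 = 0, so the number is valid.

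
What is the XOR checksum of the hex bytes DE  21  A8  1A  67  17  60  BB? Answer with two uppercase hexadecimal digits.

E6

XOR the bytes together:
  start with 0xDE
  0xDE ⊕ 0x21 = 0xFF
  0xFF ⊕ 0xA8 = 0x57
  0x57 ⊕ 0x1A = 0x4D
  0x4D ⊕ 0x67 = 0x2A
  0x2A ⊕ 0x17 = 0x3D
  0x3D ⊕ 0x60 = 0x5D
  0x5D ⊕ 0xBB = 0xE6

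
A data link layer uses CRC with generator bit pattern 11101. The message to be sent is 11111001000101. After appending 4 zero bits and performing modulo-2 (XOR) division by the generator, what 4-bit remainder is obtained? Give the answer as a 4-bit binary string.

1010

Append 4 zeros: 111110010001010000. Divide by 11101 (XOR where the leading bit is 1):
  pos 0: 11111 XOR 11101 = 00010
  pos 3: 10001 XOR 11101 = 01100
  pos 4: 11000 XOR 11101 = 00101
  pos 6: 10100 XOR 11101 = 01001
  pos 7: 10011 XOR 11101 = 01110
  pos 8: 11100 XOR 11101 = 00001
  pos 12: 11000 XOR 11101 = 00101
Remainder (last 4 bits) = 1010. This is the CRC / FCS.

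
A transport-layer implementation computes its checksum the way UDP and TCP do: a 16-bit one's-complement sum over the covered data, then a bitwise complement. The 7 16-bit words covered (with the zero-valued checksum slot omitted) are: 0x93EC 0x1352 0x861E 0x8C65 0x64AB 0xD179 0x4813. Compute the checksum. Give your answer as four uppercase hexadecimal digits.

One's-complement addition (fold any carry out of bit 15 back into bit 0):
  0x93EC + 0x1352 = 0x0A73E
  0xA73E + 0x861E = 0x12D5C → wrap carry → 0x2D5D
  0x2D5D + 0x8C65 = 0x0B9C2
  0xB9C2 + 0x64AB = 0x11E6D → wrap carry → 0x1E6E
  0x1E6E + 0xD179 = 0x0EFE7
  0xEFE7 + 0x4813 = 0x137FA → wrap carry → 0x37FB
One's-complement sum = 0x37FB.
Checksum = ~0x37FB & 0xFFFF = 0xC804.

C804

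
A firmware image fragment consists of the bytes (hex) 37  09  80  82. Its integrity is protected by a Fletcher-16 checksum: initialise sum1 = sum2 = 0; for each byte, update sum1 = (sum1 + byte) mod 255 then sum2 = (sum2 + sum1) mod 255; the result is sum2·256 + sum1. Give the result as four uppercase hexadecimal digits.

Running sums (mod 255):
  after byte 0 (37): sum1=55, sum2=55
  after byte 1 (09): sum1=64, sum2=119
  after byte 2 (80): sum1=192, sum2=56
  after byte 3 (82): sum1=67, sum2=123
Checksum = sum2·256 + sum1 = 123·256 + 67 = 31555 = 0x7B43.

7B43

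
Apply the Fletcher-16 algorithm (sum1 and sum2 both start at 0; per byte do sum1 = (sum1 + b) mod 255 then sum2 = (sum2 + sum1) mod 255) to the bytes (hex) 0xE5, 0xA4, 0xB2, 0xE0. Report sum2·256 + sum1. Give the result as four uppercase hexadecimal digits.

CB1E

Running sums (mod 255):
  after byte 0 (0xE5): sum1=229, sum2=229
  after byte 1 (0xA4): sum1=138, sum2=112
  after byte 2 (0xB2): sum1=61, sum2=173
  after byte 3 (0xE0): sum1=30, sum2=203
Checksum = sum2·256 + sum1 = 203·256 + 30 = 51998 = 0xCB1E.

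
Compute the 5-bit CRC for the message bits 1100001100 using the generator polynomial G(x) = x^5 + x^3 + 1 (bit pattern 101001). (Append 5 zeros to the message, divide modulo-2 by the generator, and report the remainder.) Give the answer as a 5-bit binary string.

Append 5 zeros: 110000110000000. Divide by 101001 (XOR where the leading bit is 1):
  pos 0: 110000 XOR 101001 = 011001
  pos 1: 110011 XOR 101001 = 011010
  pos 2: 110101 XOR 101001 = 011100
  pos 3: 111000 XOR 101001 = 010001
  pos 4: 100010 XOR 101001 = 001011
  pos 6: 101100 XOR 101001 = 000101
  pos 9: 101000 XOR 101001 = 000001
Remainder (last 5 bits) = 00001. This is the CRC / FCS.

00001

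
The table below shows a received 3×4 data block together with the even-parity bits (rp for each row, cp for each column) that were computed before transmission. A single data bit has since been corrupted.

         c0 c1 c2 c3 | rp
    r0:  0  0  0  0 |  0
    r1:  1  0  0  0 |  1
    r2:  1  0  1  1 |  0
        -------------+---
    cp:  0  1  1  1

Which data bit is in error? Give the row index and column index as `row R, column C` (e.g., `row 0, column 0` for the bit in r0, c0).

row 2, column 1

Recompute each row's even parity and compare to rp:
  r0: data parity 0, sent rp 0 → ok
  r1: data parity 1, sent rp 1 → ok
  r2: data parity 1, sent rp 0 → mismatch
Recompute each column's even parity and compare to cp:
  c0: data parity 0, sent cp 0 → ok
  c1: data parity 0, sent cp 1 → mismatch
  c2: data parity 1, sent cp 1 → ok
  c3: data parity 1, sent cp 1 → ok
Exactly one row (r2) and one column (c1) fail → the flipped bit is at their intersection.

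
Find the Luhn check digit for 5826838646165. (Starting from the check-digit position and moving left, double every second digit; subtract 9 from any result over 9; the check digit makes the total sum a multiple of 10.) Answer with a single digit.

Partial digits right→left: 5 6 1 6 4 6 8 3 8 6 2 8 5
Double every second digit counting from the check-digit position (so the 1st, 3rd, 5th, ... of the partial from the right).
  doubled (with −9 where >9): 1 2 8 7 7 4 1 → sum 30
  kept as-is: 6 6 6 3 6 8 → sum 35
Total = 30 + 35 = 65.
Check digit = (10 − (65 mod 10)) mod 10 = 5.

5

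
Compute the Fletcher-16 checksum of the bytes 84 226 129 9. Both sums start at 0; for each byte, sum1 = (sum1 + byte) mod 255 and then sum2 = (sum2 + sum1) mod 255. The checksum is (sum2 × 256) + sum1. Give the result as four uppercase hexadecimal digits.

06C1

Running sums (mod 255):
  after byte 0 (84): sum1=84, sum2=84
  after byte 1 (226): sum1=55, sum2=139
  after byte 2 (129): sum1=184, sum2=68
  after byte 3 (9): sum1=193, sum2=6
Checksum = sum2·256 + sum1 = 6·256 + 193 = 1729 = 0x06C1.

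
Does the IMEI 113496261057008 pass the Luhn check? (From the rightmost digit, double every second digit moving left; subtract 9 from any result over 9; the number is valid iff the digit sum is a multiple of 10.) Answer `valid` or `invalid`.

valid

From the right, keep odd positions and double even positions (subtract 9 from any doubled value over 9):
  doubled (positions 2,4,...): 0 5 0 3 3 8 2 → sum 21
  kept (positions 1,3,...): 8 0 5 1 2 9 3 1 → sum 29
Total = 50.
50 mod 10 = 0, so the number is valid.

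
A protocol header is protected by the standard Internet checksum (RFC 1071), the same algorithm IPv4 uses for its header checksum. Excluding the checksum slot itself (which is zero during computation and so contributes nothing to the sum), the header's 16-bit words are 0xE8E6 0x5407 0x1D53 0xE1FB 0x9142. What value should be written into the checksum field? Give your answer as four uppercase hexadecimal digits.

One's-complement addition (fold any carry out of bit 15 back into bit 0):
  0xE8E6 + 0x5407 = 0x13CED → wrap carry → 0x3CEE
  0x3CEE + 0x1D53 = 0x05A41
  0x5A41 + 0xE1FB = 0x13C3C → wrap carry → 0x3C3D
  0x3C3D + 0x9142 = 0x0CD7F
One's-complement sum = 0xCD7F.
Checksum = ~0xCD7F & 0xFFFF = 0x3280.

3280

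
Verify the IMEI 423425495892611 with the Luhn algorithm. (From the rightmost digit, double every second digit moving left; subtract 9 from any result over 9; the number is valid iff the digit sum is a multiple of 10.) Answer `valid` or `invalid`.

From the right, keep odd positions and double even positions (subtract 9 from any doubled value over 9):
  doubled (positions 2,4,...): 2 4 7 9 1 8 4 → sum 35
  kept (positions 1,3,...): 1 6 9 5 4 2 3 4 → sum 34
Total = 69.
69 mod 10 = 9, so the number is invalid.

invalid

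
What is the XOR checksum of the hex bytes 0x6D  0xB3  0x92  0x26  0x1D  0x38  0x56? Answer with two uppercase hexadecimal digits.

19

XOR the bytes together:
  start with 0x6D
  0x6D ⊕ 0xB3 = 0xDE
  0xDE ⊕ 0x92 = 0x4C
  0x4C ⊕ 0x26 = 0x6A
  0x6A ⊕ 0x1D = 0x77
  0x77 ⊕ 0x38 = 0x4F
  0x4F ⊕ 0x56 = 0x19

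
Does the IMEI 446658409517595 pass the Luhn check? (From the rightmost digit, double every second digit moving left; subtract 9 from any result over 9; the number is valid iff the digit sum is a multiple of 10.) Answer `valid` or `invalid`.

invalid

From the right, keep odd positions and double even positions (subtract 9 from any doubled value over 9):
  doubled (positions 2,4,...): 9 5 1 0 7 3 8 → sum 33
  kept (positions 1,3,...): 5 5 1 9 4 5 6 4 → sum 39
Total = 72.
72 mod 10 = 2, so the number is invalid.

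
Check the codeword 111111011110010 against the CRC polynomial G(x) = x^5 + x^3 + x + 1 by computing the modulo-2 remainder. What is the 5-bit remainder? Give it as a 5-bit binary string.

Modulo-2 division of 111111011110010 by 101011:
  pos 0: 111111 XOR 101011 = 010100
  pos 1: 101000 XOR 101011 = 000011
  pos 5: 111111 XOR 101011 = 010100
  pos 6: 101000 XOR 101011 = 000011
Remainder = 11010 (nonzero — an error is detected).

11010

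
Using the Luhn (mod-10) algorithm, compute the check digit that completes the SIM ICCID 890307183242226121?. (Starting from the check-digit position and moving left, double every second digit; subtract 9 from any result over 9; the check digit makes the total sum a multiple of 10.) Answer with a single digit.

1

Partial digits right→left: 1 2 1 6 2 2 2 4 2 3 8 1 7 0 3 0 9 8
Double every second digit counting from the check-digit position (so the 1st, 3rd, 5th, ... of the partial from the right).
  doubled (with −9 where >9): 2 2 4 4 4 7 5 6 9 → sum 43
  kept as-is: 2 6 2 4 3 1 0 0 8 → sum 26
Total = 43 + 26 = 69.
Check digit = (10 − (69 mod 10)) mod 10 = 1.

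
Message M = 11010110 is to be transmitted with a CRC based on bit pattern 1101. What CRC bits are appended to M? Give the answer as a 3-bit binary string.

Append 3 zeros: 11010110000. Divide by 1101 (XOR where the leading bit is 1):
  pos 0: 1101 XOR 1101 = 0000
  pos 5: 1100 XOR 1101 = 0001
Remainder (last 3 bits) = 100. This is the CRC / FCS.

100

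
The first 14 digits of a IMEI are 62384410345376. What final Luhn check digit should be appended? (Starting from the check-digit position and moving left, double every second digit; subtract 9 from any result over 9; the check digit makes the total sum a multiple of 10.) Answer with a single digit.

5

Partial digits right→left: 6 7 3 5 4 3 0 1 4 4 8 3 2 6
Double every second digit counting from the check-digit position (so the 1st, 3rd, 5th, ... of the partial from the right).
  doubled (with −9 where >9): 3 6 8 0 8 7 4 → sum 36
  kept as-is: 7 5 3 1 4 3 6 → sum 29
Total = 36 + 29 = 65.
Check digit = (10 − (65 mod 10)) mod 10 = 5.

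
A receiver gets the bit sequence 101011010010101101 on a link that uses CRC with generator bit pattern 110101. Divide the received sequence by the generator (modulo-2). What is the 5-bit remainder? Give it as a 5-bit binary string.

00000

Modulo-2 division of 101011010010101101 by 110101:
  pos 0: 101011 XOR 110101 = 011110
  pos 1: 111100 XOR 110101 = 001001
  pos 3: 100110 XOR 110101 = 010011
  pos 4: 100110 XOR 110101 = 010011
  pos 5: 100111 XOR 110101 = 010010
  pos 6: 100100 XOR 110101 = 010001
  pos 7: 100011 XOR 110101 = 010110
  pos 8: 101100 XOR 110101 = 011001
  pos 9: 110011 XOR 110101 = 000110
  pos 12: 110101 XOR 110101 = 000000
Remainder = 00000 (zero — the frame passes the CRC check).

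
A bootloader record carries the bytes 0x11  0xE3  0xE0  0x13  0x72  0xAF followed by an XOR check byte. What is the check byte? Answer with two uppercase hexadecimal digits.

DC

XOR the bytes together:
  start with 0x11
  0x11 ⊕ 0xE3 = 0xF2
  0xF2 ⊕ 0xE0 = 0x12
  0x12 ⊕ 0x13 = 0x01
  0x01 ⊕ 0x72 = 0x73
  0x73 ⊕ 0xAF = 0xDC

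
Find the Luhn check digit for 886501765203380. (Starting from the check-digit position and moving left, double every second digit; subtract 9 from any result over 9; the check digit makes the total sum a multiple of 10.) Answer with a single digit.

Partial digits right→left: 0 8 3 3 0 2 5 6 7 1 0 5 6 8 8
Double every second digit counting from the check-digit position (so the 1st, 3rd, 5th, ... of the partial from the right).
  doubled (with −9 where >9): 0 6 0 1 5 0 3 7 → sum 22
  kept as-is: 8 3 2 6 1 5 8 → sum 33
Total = 22 + 33 = 55.
Check digit = (10 − (55 mod 10)) mod 10 = 5.

5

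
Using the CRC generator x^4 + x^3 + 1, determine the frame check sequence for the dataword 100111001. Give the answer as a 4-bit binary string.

Append 4 zeros: 1001110010000. Divide by 11001 (XOR where the leading bit is 1):
  pos 0: 10011 XOR 11001 = 01010
  pos 1: 10101 XOR 11001 = 01100
  pos 2: 11000 XOR 11001 = 00001
  pos 6: 10100 XOR 11001 = 01101
  pos 7: 11010 XOR 11001 = 00011
Remainder (last 4 bits) = 0110. This is the CRC / FCS.

0110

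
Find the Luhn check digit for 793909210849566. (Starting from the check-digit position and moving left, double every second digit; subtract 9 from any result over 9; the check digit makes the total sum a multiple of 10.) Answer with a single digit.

2

Partial digits right→left: 6 6 5 9 4 8 0 1 2 9 0 9 3 9 7
Double every second digit counting from the check-digit position (so the 1st, 3rd, 5th, ... of the partial from the right).
  doubled (with −9 where >9): 3 1 8 0 4 0 6 5 → sum 27
  kept as-is: 6 9 8 1 9 9 9 → sum 51
Total = 27 + 51 = 78.
Check digit = (10 − (78 mod 10)) mod 10 = 2.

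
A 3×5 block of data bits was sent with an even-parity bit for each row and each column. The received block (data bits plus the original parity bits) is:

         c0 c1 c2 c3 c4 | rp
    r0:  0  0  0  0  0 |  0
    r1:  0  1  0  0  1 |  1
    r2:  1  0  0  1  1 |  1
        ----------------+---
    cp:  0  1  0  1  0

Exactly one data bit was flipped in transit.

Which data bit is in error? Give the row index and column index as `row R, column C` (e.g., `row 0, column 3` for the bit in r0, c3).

row 1, column 0

Recompute each row's even parity and compare to rp:
  r0: data parity 0, sent rp 0 → ok
  r1: data parity 0, sent rp 1 → mismatch
  r2: data parity 1, sent rp 1 → ok
Recompute each column's even parity and compare to cp:
  c0: data parity 1, sent cp 0 → mismatch
  c1: data parity 1, sent cp 1 → ok
  c2: data parity 0, sent cp 0 → ok
  c3: data parity 1, sent cp 1 → ok
  c4: data parity 0, sent cp 0 → ok
Exactly one row (r1) and one column (c0) fail → the flipped bit is at their intersection.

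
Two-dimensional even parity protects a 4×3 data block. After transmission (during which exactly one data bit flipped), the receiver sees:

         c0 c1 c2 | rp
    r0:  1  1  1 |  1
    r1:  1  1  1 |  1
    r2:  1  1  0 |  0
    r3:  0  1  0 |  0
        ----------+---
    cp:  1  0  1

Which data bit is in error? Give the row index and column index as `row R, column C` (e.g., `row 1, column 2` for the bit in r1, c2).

Recompute each row's even parity and compare to rp:
  r0: data parity 1, sent rp 1 → ok
  r1: data parity 1, sent rp 1 → ok
  r2: data parity 0, sent rp 0 → ok
  r3: data parity 1, sent rp 0 → mismatch
Recompute each column's even parity and compare to cp:
  c0: data parity 1, sent cp 1 → ok
  c1: data parity 0, sent cp 0 → ok
  c2: data parity 0, sent cp 1 → mismatch
Exactly one row (r3) and one column (c2) fail → the flipped bit is at their intersection.

row 3, column 2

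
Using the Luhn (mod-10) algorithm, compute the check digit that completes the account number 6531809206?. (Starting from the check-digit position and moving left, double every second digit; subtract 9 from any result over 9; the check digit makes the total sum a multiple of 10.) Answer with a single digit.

4

Partial digits right→left: 6 0 2 9 0 8 1 3 5 6
Double every second digit counting from the check-digit position (so the 1st, 3rd, 5th, ... of the partial from the right).
  doubled (with −9 where >9): 3 4 0 2 1 → sum 10
  kept as-is: 0 9 8 3 6 → sum 26
Total = 10 + 26 = 36.
Check digit = (10 − (36 mod 10)) mod 10 = 4.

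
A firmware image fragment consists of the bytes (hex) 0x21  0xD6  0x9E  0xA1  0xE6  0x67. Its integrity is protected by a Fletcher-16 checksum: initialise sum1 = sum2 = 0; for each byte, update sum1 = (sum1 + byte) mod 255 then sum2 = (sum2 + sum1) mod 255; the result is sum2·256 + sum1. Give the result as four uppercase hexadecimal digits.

Running sums (mod 255):
  after byte 0 (0x21): sum1=33, sum2=33
  after byte 1 (0xD6): sum1=247, sum2=25
  after byte 2 (0x9E): sum1=150, sum2=175
  after byte 3 (0xA1): sum1=56, sum2=231
  after byte 4 (0xE6): sum1=31, sum2=7
  after byte 5 (0x67): sum1=134, sum2=141
Checksum = sum2·256 + sum1 = 141·256 + 134 = 36230 = 0x8D86.

8D86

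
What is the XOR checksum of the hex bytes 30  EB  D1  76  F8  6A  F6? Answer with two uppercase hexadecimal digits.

18

XOR the bytes together:
  start with 0x30
  0x30 ⊕ 0xEB = 0xDB
  0xDB ⊕ 0xD1 = 0x0A
  0x0A ⊕ 0x76 = 0x7C
  0x7C ⊕ 0xF8 = 0x84
  0x84 ⊕ 0x6A = 0xEE
  0xEE ⊕ 0xF6 = 0x18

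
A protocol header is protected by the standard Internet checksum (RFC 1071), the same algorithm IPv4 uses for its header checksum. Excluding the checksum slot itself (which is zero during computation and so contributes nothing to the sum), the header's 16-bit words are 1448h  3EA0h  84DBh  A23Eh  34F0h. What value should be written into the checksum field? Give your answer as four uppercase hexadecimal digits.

510D

One's-complement addition (fold any carry out of bit 15 back into bit 0):
  0x1448 + 0x3EA0 = 0x052E8
  0x52E8 + 0x84DB = 0x0D7C3
  0xD7C3 + 0xA23E = 0x17A01 → wrap carry → 0x7A02
  0x7A02 + 0x34F0 = 0x0AEF2
One's-complement sum = 0xAEF2.
Checksum = ~0xAEF2 & 0xFFFF = 0x510D.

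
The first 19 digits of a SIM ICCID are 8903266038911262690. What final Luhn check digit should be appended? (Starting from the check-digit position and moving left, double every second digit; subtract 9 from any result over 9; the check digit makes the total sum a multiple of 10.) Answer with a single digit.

3

Partial digits right→left: 0 9 6 2 6 2 1 1 9 8 3 0 6 6 2 3 0 9 8
Double every second digit counting from the check-digit position (so the 1st, 3rd, 5th, ... of the partial from the right).
  doubled (with −9 where >9): 0 3 3 2 9 6 3 4 0 7 → sum 37
  kept as-is: 9 2 2 1 8 0 6 3 9 → sum 40
Total = 37 + 40 = 77.
Check digit = (10 − (77 mod 10)) mod 10 = 3.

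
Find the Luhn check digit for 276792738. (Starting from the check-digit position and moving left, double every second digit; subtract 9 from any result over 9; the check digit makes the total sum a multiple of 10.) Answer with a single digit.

3

Partial digits right→left: 8 3 7 2 9 7 6 7 2
Double every second digit counting from the check-digit position (so the 1st, 3rd, 5th, ... of the partial from the right).
  doubled (with −9 where >9): 7 5 9 3 4 → sum 28
  kept as-is: 3 2 7 7 → sum 19
Total = 28 + 19 = 47.
Check digit = (10 − (47 mod 10)) mod 10 = 3.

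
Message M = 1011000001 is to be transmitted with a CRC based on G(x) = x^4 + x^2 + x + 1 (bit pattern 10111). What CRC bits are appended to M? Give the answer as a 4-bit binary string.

Append 4 zeros: 10110000010000. Divide by 10111 (XOR where the leading bit is 1):
  pos 0: 10110 XOR 10111 = 00001
  pos 4: 10000 XOR 10111 = 00111
  pos 6: 11110 XOR 10111 = 01001
  pos 7: 10010 XOR 10111 = 00101
  pos 9: 10100 XOR 10111 = 00011
Remainder (last 4 bits) = 0011. This is the CRC / FCS.

0011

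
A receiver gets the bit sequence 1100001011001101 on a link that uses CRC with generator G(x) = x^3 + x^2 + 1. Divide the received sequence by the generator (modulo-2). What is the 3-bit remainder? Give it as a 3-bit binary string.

Modulo-2 division of 1100001011001101 by 1101:
  pos 0: 1100 XOR 1101 = 0001
  pos 3: 1001 XOR 1101 = 0100
  pos 4: 1000 XOR 1101 = 0101
  pos 5: 1011 XOR 1101 = 0110
  pos 6: 1101 XOR 1101 = 0000
  pos 12: 1101 XOR 1101 = 0000
Remainder = 000 (zero — the frame passes the CRC check).

000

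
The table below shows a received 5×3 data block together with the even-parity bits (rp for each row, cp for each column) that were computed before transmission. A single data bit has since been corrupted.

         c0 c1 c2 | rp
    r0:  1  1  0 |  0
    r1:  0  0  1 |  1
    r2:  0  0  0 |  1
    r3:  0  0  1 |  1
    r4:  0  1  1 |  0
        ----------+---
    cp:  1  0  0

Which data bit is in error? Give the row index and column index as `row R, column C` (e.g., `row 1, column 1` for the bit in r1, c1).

row 2, column 2

Recompute each row's even parity and compare to rp:
  r0: data parity 0, sent rp 0 → ok
  r1: data parity 1, sent rp 1 → ok
  r2: data parity 0, sent rp 1 → mismatch
  r3: data parity 1, sent rp 1 → ok
  r4: data parity 0, sent rp 0 → ok
Recompute each column's even parity and compare to cp:
  c0: data parity 1, sent cp 1 → ok
  c1: data parity 0, sent cp 0 → ok
  c2: data parity 1, sent cp 0 → mismatch
Exactly one row (r2) and one column (c2) fail → the flipped bit is at their intersection.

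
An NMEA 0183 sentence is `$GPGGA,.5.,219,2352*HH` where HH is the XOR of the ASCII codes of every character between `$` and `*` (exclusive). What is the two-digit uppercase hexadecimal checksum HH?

XOR the ASCII codes of the payload characters:
  'G' = 0x47 → acc = 0x47
  'P' = 0x50 → acc = 0x17
  'G' = 0x47 → acc = 0x50
  'G' = 0x47 → acc = 0x17
  'A' = 0x41 → acc = 0x56
  ',' = 0x2C → acc = 0x7A
  '.' = 0x2E → acc = 0x54
  '5' = 0x35 → acc = 0x61
  '.' = 0x2E → acc = 0x4F
  ',' = 0x2C → acc = 0x63
  '2' = 0x32 → acc = 0x51
  '1' = 0x31 → acc = 0x60
  '9' = 0x39 → acc = 0x59
  ',' = 0x2C → acc = 0x75
  '2' = 0x32 → acc = 0x47
  '3' = 0x33 → acc = 0x74
  '5' = 0x35 → acc = 0x41
  '2' = 0x32 → acc = 0x73
Checksum = 0x73.

73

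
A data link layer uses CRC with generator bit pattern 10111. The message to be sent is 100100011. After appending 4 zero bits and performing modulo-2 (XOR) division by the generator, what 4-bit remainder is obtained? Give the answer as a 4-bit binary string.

0011

Append 4 zeros: 1001000110000. Divide by 10111 (XOR where the leading bit is 1):
  pos 0: 10010 XOR 10111 = 00101
  pos 2: 10100 XOR 10111 = 00011
  pos 5: 11110 XOR 10111 = 01001
  pos 6: 10010 XOR 10111 = 00101
  pos 8: 10100 XOR 10111 = 00011
Remainder (last 4 bits) = 0011. This is the CRC / FCS.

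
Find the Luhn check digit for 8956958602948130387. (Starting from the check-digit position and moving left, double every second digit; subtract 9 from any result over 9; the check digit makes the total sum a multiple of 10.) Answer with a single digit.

2

Partial digits right→left: 7 8 3 0 3 1 8 4 9 2 0 6 8 5 9 6 5 9 8
Double every second digit counting from the check-digit position (so the 1st, 3rd, 5th, ... of the partial from the right).
  doubled (with −9 where >9): 5 6 6 7 9 0 7 9 1 7 → sum 57
  kept as-is: 8 0 1 4 2 6 5 6 9 → sum 41
Total = 57 + 41 = 98.
Check digit = (10 − (98 mod 10)) mod 10 = 2.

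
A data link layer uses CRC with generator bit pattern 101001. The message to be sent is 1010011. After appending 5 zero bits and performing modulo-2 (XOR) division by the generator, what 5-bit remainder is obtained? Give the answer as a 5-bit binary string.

01001

Append 5 zeros: 101001100000. Divide by 101001 (XOR where the leading bit is 1):
  pos 0: 101001 XOR 101001 = 000000
  pos 6: 100000 XOR 101001 = 001001
Remainder (last 5 bits) = 01001. This is the CRC / FCS.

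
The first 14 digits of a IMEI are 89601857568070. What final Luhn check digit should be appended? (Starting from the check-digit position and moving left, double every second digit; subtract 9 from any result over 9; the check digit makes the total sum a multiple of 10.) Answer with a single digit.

Partial digits right→left: 0 7 0 8 6 5 7 5 8 1 0 6 9 8
Double every second digit counting from the check-digit position (so the 1st, 3rd, 5th, ... of the partial from the right).
  doubled (with −9 where >9): 0 0 3 5 7 0 9 → sum 24
  kept as-is: 7 8 5 5 1 6 8 → sum 40
Total = 24 + 40 = 64.
Check digit = (10 − (64 mod 10)) mod 10 = 6.

6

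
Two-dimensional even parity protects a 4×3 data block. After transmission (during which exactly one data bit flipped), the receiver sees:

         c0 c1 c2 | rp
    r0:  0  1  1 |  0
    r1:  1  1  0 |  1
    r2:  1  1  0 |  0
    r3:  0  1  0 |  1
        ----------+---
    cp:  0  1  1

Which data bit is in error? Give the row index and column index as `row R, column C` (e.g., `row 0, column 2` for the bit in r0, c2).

Recompute each row's even parity and compare to rp:
  r0: data parity 0, sent rp 0 → ok
  r1: data parity 0, sent rp 1 → mismatch
  r2: data parity 0, sent rp 0 → ok
  r3: data parity 1, sent rp 1 → ok
Recompute each column's even parity and compare to cp:
  c0: data parity 0, sent cp 0 → ok
  c1: data parity 0, sent cp 1 → mismatch
  c2: data parity 1, sent cp 1 → ok
Exactly one row (r1) and one column (c1) fail → the flipped bit is at their intersection.

row 1, column 1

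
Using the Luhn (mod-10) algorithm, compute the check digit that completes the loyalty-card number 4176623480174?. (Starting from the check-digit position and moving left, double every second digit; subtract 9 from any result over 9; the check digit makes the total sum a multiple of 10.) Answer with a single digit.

Partial digits right→left: 4 7 1 0 8 4 3 2 6 6 7 1 4
Double every second digit counting from the check-digit position (so the 1st, 3rd, 5th, ... of the partial from the right).
  doubled (with −9 where >9): 8 2 7 6 3 5 8 → sum 39
  kept as-is: 7 0 4 2 6 1 → sum 20
Total = 39 + 20 = 59.
Check digit = (10 − (59 mod 10)) mod 10 = 1.

1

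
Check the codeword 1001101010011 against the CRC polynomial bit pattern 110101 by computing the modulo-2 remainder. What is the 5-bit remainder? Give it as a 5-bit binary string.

11111

Modulo-2 division of 1001101010011 by 110101:
  pos 0: 100110 XOR 110101 = 010011
  pos 1: 100111 XOR 110101 = 010010
  pos 2: 100100 XOR 110101 = 010001
  pos 3: 100011 XOR 110101 = 010110
  pos 4: 101100 XOR 110101 = 011001
  pos 5: 110010 XOR 110101 = 000111
Remainder = 11111 (nonzero — an error is detected).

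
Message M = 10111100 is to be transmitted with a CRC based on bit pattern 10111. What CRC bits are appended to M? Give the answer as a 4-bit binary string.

Append 4 zeros: 101111000000. Divide by 10111 (XOR where the leading bit is 1):
  pos 0: 10111 XOR 10111 = 00000
  pos 5: 10000 XOR 10111 = 00111
  pos 7: 11100 XOR 10111 = 01011
Remainder (last 4 bits) = 1011. This is the CRC / FCS.

1011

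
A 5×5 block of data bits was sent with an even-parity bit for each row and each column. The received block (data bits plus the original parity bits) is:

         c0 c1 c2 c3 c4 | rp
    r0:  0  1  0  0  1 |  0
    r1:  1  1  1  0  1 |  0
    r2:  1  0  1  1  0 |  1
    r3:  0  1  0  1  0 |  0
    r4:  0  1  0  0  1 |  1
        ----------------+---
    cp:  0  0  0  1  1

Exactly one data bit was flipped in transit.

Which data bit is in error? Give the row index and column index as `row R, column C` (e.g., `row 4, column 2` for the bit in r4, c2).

Recompute each row's even parity and compare to rp:
  r0: data parity 0, sent rp 0 → ok
  r1: data parity 0, sent rp 0 → ok
  r2: data parity 1, sent rp 1 → ok
  r3: data parity 0, sent rp 0 → ok
  r4: data parity 0, sent rp 1 → mismatch
Recompute each column's even parity and compare to cp:
  c0: data parity 0, sent cp 0 → ok
  c1: data parity 0, sent cp 0 → ok
  c2: data parity 0, sent cp 0 → ok
  c3: data parity 0, sent cp 1 → mismatch
  c4: data parity 1, sent cp 1 → ok
Exactly one row (r4) and one column (c3) fail → the flipped bit is at their intersection.

row 4, column 3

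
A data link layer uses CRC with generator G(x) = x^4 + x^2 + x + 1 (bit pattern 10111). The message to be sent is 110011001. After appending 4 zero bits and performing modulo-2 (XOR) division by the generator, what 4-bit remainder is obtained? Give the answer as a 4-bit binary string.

Append 4 zeros: 1100110010000. Divide by 10111 (XOR where the leading bit is 1):
  pos 0: 11001 XOR 10111 = 01110
  pos 1: 11101 XOR 10111 = 01010
  pos 2: 10100 XOR 10111 = 00011
  pos 5: 11010 XOR 10111 = 01101
  pos 6: 11010 XOR 10111 = 01101
  pos 7: 11010 XOR 10111 = 01101
  pos 8: 11010 XOR 10111 = 01101
Remainder (last 4 bits) = 1101. This is the CRC / FCS.

1101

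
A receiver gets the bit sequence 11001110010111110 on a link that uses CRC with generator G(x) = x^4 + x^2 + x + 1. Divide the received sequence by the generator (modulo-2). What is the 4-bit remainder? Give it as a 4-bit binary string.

0001

Modulo-2 division of 11001110010111110 by 10111:
  pos 0: 11001 XOR 10111 = 01110
  pos 1: 11101 XOR 10111 = 01010
  pos 2: 10101 XOR 10111 = 00010
  pos 5: 10001 XOR 10111 = 00110
  pos 7: 11001 XOR 10111 = 01110
  pos 8: 11101 XOR 10111 = 01010
  pos 9: 10101 XOR 10111 = 00010
  pos 12: 10110 XOR 10111 = 00001
Remainder = 0001 (nonzero — an error is detected).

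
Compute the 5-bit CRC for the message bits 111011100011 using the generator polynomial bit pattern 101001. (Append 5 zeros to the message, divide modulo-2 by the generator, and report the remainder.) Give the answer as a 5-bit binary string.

Append 5 zeros: 11101110001100000. Divide by 101001 (XOR where the leading bit is 1):
  pos 0: 111011 XOR 101001 = 010010
  pos 1: 100101 XOR 101001 = 001100
  pos 3: 110000 XOR 101001 = 011001
  pos 4: 110010 XOR 101001 = 011011
  pos 5: 110111 XOR 101001 = 011110
  pos 6: 111101 XOR 101001 = 010100
  pos 7: 101000 XOR 101001 = 000001
Remainder (last 5 bits) = 10000. This is the CRC / FCS.

10000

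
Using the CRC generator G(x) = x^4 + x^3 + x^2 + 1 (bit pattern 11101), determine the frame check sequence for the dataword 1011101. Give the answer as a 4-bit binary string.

1000

Append 4 zeros: 10111010000. Divide by 11101 (XOR where the leading bit is 1):
  pos 0: 10111 XOR 11101 = 01010
  pos 1: 10100 XOR 11101 = 01001
  pos 2: 10011 XOR 11101 = 01110
  pos 3: 11100 XOR 11101 = 00001
Remainder (last 4 bits) = 1000. This is the CRC / FCS.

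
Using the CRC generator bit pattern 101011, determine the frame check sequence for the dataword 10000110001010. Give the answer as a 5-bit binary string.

10101

Append 5 zeros: 1000011000101000000. Divide by 101011 (XOR where the leading bit is 1):
  pos 0: 100001 XOR 101011 = 001010
  pos 2: 101010 XOR 101011 = 000001
  pos 7: 100101 XOR 101011 = 001110
  pos 9: 111000 XOR 101011 = 010011
  pos 10: 100110 XOR 101011 = 001101
  pos 12: 110100 XOR 101011 = 011111
  pos 13: 111110 XOR 101011 = 010101
Remainder (last 5 bits) = 10101. This is the CRC / FCS.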